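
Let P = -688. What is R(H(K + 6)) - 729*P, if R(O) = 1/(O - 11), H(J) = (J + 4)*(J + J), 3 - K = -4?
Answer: 216168913/431 ≈ 5.0155e+5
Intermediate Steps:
K = 7 (K = 3 - 1*(-4) = 3 + 4 = 7)
H(J) = 2*J*(4 + J) (H(J) = (4 + J)*(2*J) = 2*J*(4 + J))
R(O) = 1/(-11 + O)
R(H(K + 6)) - 729*P = 1/(-11 + 2*(7 + 6)*(4 + (7 + 6))) - 729*(-688) = 1/(-11 + 2*13*(4 + 13)) + 501552 = 1/(-11 + 2*13*17) + 501552 = 1/(-11 + 442) + 501552 = 1/431 + 501552 = 216168913/431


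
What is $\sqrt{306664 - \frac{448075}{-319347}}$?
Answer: $\frac{\sqrt{3474945159646289}}{106449} \approx 553.77$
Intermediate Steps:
$\sqrt{306664 - \frac{448075}{-319347}} = \sqrt{306664 - - \frac{448075}{319347}} = \sqrt{306664 + \frac{448075}{319347}} = \sqrt{\frac{97932676483}{319347}} = \frac{\sqrt{3474945159646289}}{106449}$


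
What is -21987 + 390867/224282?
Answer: -4930897467/224282 ≈ -21985.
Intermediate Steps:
-21987 + 390867/224282 = -4930897467/224282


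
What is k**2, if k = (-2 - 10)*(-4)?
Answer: 2304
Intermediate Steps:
k = 48 (k = -12*(-4) = 48)
k**2 = 48**2 = 2304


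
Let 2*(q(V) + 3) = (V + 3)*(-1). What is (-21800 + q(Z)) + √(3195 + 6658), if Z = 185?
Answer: -21897 + √9853 ≈ -21798.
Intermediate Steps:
q(V) = -9/2 - V/2 (q(V) = -3 + ((V + 3)*(-1))/2 = -3 + ((3 + V)*(-1))/2 = -3 + (-3 - V)/2 = -3 + (-3/2 - V/2) = -9/2 - V/2)
(-21800 + q(Z)) + √(3195 + 6658) = (-21800 + (-9/2 - ½*185)) + √(3195 + 6658) = (-21800 + (-9/2 - 185/2)) + √9853 = (-21800 - 97) + √9853 = -21897 + √9853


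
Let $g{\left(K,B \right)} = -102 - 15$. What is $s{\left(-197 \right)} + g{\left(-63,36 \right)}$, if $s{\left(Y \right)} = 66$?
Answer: $-51$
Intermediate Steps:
$g{\left(K,B \right)} = -117$
$s{\left(-197 \right)} + g{\left(-63,36 \right)} = 66 - 117 = -51$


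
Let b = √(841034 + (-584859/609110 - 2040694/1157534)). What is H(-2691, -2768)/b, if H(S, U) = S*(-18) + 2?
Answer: 48440*√104522822156776536490117125090/296491083471610557 ≈ 52.820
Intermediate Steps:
H(S, U) = 2 - 18*S (H(S, U) = -18*S + 2 = 2 - 18*S)
b = √104522822156776536490117125090/352532767370 (b = √(841034 + (-584859*1/609110 - 2040694*1/1157534)) = √(841034 + (-584859/609110 - 1020347/578767)) = √(841034 - 960000650023/352532767370) = √(296491083471610557/352532767370) = √104522822156776536490117125090/352532767370 ≈ 917.08)
H(-2691, -2768)/b = (2 - 18*(-2691))/((√104522822156776536490117125090/352532767370)) = (2 + 48438)*(√104522822156776536490117125090/296491083471610557) = 48440*(√104522822156776536490117125090/296491083471610557) = 48440*√104522822156776536490117125090/296491083471610557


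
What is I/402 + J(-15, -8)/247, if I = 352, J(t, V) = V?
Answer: 41864/49647 ≈ 0.84323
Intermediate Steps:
I/402 + J(-15, -8)/247 = 352/402 - 8/247 = 352*(1/402) - 8*1/247 = 176/201 - 8/247 = 41864/49647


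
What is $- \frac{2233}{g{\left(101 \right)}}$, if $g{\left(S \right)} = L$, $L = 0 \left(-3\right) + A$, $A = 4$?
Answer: $- \frac{2233}{4} \approx -558.25$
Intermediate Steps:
$L = 4$ ($L = 0 \left(-3\right) + 4 = 0 + 4 = 4$)
$g{\left(S \right)} = 4$
$- \frac{2233}{g{\left(101 \right)}} = - \frac{2233}{4}$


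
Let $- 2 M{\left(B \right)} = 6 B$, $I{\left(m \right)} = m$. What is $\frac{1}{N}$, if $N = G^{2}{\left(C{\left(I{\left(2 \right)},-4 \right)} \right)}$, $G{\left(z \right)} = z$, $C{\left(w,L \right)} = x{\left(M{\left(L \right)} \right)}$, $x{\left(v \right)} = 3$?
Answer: $\frac{1}{9} \approx 0.11111$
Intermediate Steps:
$M{\left(B \right)} = - 3 B$ ($M{\left(B \right)} = - \frac{6 B}{2} = - 3 B$)
$C{\left(w,L \right)} = 3$
$N = 9$ ($N = 3^{2} = 9$)
$\frac{1}{N} = \frac{1}{9}$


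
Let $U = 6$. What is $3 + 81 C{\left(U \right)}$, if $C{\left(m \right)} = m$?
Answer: $489$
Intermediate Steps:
$3 + 81 C{\left(U \right)} = 3 + 81 \cdot 6 = 3 + 486 = 489$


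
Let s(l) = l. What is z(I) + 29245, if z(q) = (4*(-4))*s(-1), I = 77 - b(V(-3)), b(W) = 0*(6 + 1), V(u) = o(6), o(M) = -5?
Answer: 29261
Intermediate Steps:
V(u) = -5
b(W) = 0 (b(W) = 0*7 = 0)
I = 77 (I = 77 - 1*0 = 77 + 0 = 77)
z(q) = 16 (z(q) = (4*(-4))*(-1) = -16*(-1) = 16)
z(I) + 29245 = 16 + 29245 = 29261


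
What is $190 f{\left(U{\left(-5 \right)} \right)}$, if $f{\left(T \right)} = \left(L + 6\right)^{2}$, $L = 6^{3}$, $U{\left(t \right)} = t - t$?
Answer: $9363960$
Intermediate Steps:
$U{\left(t \right)} = 0$
$L = 216$
$f{\left(T \right)} = 49284$ ($f{\left(T \right)} = \left(216 + 6\right)^{2} = 222^{2} = 49284$)
$190 f{\left(U{\left(-5 \right)} \right)} = 190 \cdot 49284 = 9363960$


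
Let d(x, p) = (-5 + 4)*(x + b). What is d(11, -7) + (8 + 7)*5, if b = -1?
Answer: 65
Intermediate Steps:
d(x, p) = 1 - x (d(x, p) = (-5 + 4)*(x - 1) = -(-1 + x) = 1 - x)
d(11, -7) + (8 + 7)*5 = (1 - 1*11) + (8 + 7)*5 = (1 - 11) + 15*5 = -10 + 75 = 65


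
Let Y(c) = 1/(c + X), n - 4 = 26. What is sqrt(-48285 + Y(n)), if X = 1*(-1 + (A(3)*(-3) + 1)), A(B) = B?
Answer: 4*I*sqrt(1330854)/21 ≈ 219.74*I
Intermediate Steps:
n = 30 (n = 4 + 26 = 30)
X = -9 (X = 1*(-1 + (3*(-3) + 1)) = 1*(-1 + (-9 + 1)) = 1*(-1 - 8) = 1*(-9) = -9)
Y(c) = 1/(-9 + c) (Y(c) = 1/(c - 9) = 1/(-9 + c))
sqrt(-48285 + Y(n)) = sqrt(-48285 + 1/(-9 + 30)) = sqrt(-48285 + 1/21) = sqrt(-1013984/21) = 4*I*sqrt(1330854)/21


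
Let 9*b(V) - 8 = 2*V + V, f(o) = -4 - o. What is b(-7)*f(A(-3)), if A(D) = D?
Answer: 13/9 ≈ 1.4444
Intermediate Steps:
b(V) = 8/9 + V/3 (b(V) = 8/9 + (2*V + V)/9 = 8/9 + (3*V)/9 = 8/9 + V/3)
b(-7)*f(A(-3)) = (8/9 + (⅓)*(-7))*(-4 - 1*(-3)) = (8/9 - 7/3)*(-4 + 3) = -13/9*(-1) = 13/9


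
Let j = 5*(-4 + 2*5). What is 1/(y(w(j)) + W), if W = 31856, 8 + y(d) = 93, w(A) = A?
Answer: 1/31941 ≈ 3.1308e-5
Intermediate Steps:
j = 30 (j = 5*(-4 + 10) = 5*6 = 30)
y(d) = 85 (y(d) = -8 + 93 = 85)
1/(y(w(j)) + W) = 1/(85 + 31856) = 1/31941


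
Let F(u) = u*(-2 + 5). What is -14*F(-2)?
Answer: 84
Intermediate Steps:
F(u) = 3*u (F(u) = u*3 = 3*u)
-14*F(-2) = -42*(-2) = -14*(-6) = 84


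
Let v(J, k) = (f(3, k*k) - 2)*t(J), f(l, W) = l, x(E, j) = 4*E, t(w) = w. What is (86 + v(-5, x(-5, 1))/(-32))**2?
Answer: 7601049/1024 ≈ 7422.9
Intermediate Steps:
v(J, k) = J (v(J, k) = (3 - 2)*J = 1*J = J)
(86 + v(-5, x(-5, 1))/(-32))**2 = (86 - 5/(-32))**2 = (86 - 5*(-1/32))**2 = (86 + 5/32)**2 = (2757/32)**2 = 7601049/1024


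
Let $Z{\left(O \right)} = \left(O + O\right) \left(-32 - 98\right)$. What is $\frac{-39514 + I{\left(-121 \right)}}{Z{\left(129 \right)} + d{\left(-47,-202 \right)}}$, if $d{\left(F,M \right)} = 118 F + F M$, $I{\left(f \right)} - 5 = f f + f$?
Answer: $\frac{24989}{29592} \approx 0.84445$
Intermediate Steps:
$Z{\left(O \right)} = - 260 O$ ($Z{\left(O \right)} = 2 O \left(-130\right) = - 260 O$)
$I{\left(f \right)} = 5 + f + f^{2}$ ($I{\left(f \right)} = 5 + \left(f f + f\right) = 5 + \left(f^{2} + f\right) = 5 + \left(f + f^{2}\right) = 5 + f + f^{2}$)
$\frac{-39514 + I{\left(-121 \right)}}{Z{\left(129 \right)} + d{\left(-47,-202 \right)}} = \frac{-39514 + \left(5 - 121 + \left(-121\right)^{2}\right)}{\left(-260\right) 129 - 47 \left(118 - 202\right)} = \frac{-39514 + \left(5 - 121 + 14641\right)}{-33540 - -3948} = \frac{-39514 + 14525}{-33540 + 3948} = - \frac{24989}{-29592} = \left(-24989\right) \left(- \frac{1}{29592}\right) = \frac{24989}{29592}$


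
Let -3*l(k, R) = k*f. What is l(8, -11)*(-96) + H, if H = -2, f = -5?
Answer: -1282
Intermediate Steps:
l(k, R) = 5*k/3 (l(k, R) = -k*(-5)/3 = -(-5)*k/3 = 5*k/3)
l(8, -11)*(-96) + H = ((5/3)*8)*(-96) - 2 = (40/3)*(-96) - 2 = -1280 - 2 = -1282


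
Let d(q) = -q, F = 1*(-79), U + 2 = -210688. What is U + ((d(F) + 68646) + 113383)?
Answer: -28582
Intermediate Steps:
U = -210690 (U = -2 - 210688 = -210690)
F = -79
U + ((d(F) + 68646) + 113383) = -210690 + ((-1*(-79) + 68646) + 113383) = -210690 + ((79 + 68646) + 113383) = -210690 + (68725 + 113383) = -210690 + 182108 = -28582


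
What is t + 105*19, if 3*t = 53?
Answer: 6038/3 ≈ 2012.7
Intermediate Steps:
t = 53/3 (t = (⅓)*53 = 53/3 ≈ 17.667)
t + 105*19 = 53/3 + 105*19 = 53/3 + 1995 = 6038/3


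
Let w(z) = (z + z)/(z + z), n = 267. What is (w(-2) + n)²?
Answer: 71824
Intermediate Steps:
w(z) = 1 (w(z) = (2*z)/((2*z)) = (2*z)*(1/(2*z)) = 1)
(w(-2) + n)² = (1 + 267)² = 268² = 71824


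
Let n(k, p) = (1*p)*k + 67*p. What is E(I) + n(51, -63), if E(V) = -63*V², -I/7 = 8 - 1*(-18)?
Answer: -2094246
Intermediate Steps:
I = -182 (I = -7*(8 - 1*(-18)) = -7*(8 + 18) = -7*26 = -182)
n(k, p) = 67*p + k*p (n(k, p) = p*k + 67*p = k*p + 67*p = 67*p + k*p)
E(I) + n(51, -63) = -63*(-182)² - 63*(67 + 51) = -63*33124 - 63*118 = -2086812 - 7434 = -2094246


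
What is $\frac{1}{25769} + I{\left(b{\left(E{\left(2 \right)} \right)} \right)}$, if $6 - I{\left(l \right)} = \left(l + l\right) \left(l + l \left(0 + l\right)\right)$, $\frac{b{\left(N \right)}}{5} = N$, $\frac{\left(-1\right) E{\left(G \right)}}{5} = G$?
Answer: $\frac{6313559615}{25769} \approx 2.4501 \cdot 10^{5}$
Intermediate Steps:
$E{\left(G \right)} = - 5 G$
$b{\left(N \right)} = 5 N$
$I{\left(l \right)} = 6 - 2 l \left(l + l^{2}\right)$ ($I{\left(l \right)} = 6 - \left(l + l\right) \left(l + l \left(0 + l\right)\right) = 6 - 2 l \left(l + l l\right) = 6 - 2 l \left(l + l^{2}\right)$)
$\frac{1}{25769} + I{\left(b{\left(E{\left(2 \right)} \right)} \right)} = \frac{1}{25769} - \left(-6 - 250000 + 5000\right) = \frac{1}{25769} - -245006 = \frac{1}{25769} + \left(6 - 5000 + 250000\right) = \frac{1}{25769} + 245006 = \frac{6313559615}{25769}$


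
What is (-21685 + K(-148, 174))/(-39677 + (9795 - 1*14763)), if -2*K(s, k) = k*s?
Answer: 8809/44645 ≈ 0.19731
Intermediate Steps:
K(s, k) = -k*s/2
(-21685 + K(-148, 174))/(-39677 + (9795 - 1*14763)) = (-21685 - 1/2*174*(-148))/(-39677 + (9795 - 1*14763)) = (-21685 + 12876)/(-39677 + (9795 - 14763)) = -8809/(-39677 - 4968) = -8809/(-44645) = -8809*(-1/44645) = 8809/44645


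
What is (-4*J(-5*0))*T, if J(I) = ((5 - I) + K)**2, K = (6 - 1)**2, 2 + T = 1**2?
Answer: 3600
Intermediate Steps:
T = -1 (T = -2 + 1**2 = -2 + 1 = -1)
K = 25 (K = 5**2 = 25)
J(I) = (30 - I)**2 (J(I) = ((5 - I) + 25)**2 = (30 - I)**2)
(-4*J(-5*0))*T = -4*(30 - (-5)*0)**2*(-1) = -4*(30 - 1*0)**2*(-1) = -4*(30 + 0)**2*(-1) = -4*30**2*(-1) = -4*900*(-1) = -3600*(-1) = 3600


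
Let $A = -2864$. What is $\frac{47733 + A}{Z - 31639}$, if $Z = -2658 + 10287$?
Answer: $- \frac{44869}{24010} \approx -1.8688$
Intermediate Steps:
$Z = 7629$
$\frac{47733 + A}{Z - 31639} = \frac{47733 - 2864}{7629 - 31639} = \frac{44869}{-24010} = 44869 \left(- \frac{1}{24010}\right) = - \frac{44869}{24010}$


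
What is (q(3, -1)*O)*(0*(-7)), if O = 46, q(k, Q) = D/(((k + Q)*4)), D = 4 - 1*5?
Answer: 0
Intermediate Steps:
D = -1 (D = 4 - 5 = -1)
q(k, Q) = -1/(4*Q + 4*k) (q(k, Q) = -1/((k + Q)*4) = -1/((Q + k)*4) = -1/(4*Q + 4*k))
(q(3, -1)*O)*(0*(-7)) = (-1/(4*(-1) + 4*3)*46)*(0*(-7)) = (-1/(-4 + 12)*46)*0 = (-1/8*46)*0 = (-1*⅛*46)*0 = -⅛*46*0 = -23/4*0 = 0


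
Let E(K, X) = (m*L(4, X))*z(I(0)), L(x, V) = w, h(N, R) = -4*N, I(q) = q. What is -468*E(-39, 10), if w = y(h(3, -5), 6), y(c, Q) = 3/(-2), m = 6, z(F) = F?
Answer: 0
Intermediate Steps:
y(c, Q) = -3/2 (y(c, Q) = 3*(-1/2) = -3/2)
w = -3/2 ≈ -1.5000
L(x, V) = -3/2
E(K, X) = 0 (E(K, X) = (6*(-3/2))*0 = -9*0 = 0)
-468*E(-39, 10) = -468*0 = 0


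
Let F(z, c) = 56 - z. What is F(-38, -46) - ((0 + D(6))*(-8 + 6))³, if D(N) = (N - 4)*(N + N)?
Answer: 110686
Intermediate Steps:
D(N) = 2*N*(-4 + N) (D(N) = (-4 + N)*(2*N) = 2*N*(-4 + N))
F(-38, -46) - ((0 + D(6))*(-8 + 6))³ = (56 - 1*(-38)) - ((0 + 2*6*(-4 + 6))*(-8 + 6))³ = (56 + 38) - ((0 + 2*6*2)*(-2))³ = 94 - ((0 + 24)*(-2))³ = 94 - (24*(-2))³ = 94 - 1*(-48)³ = 94 - 1*(-110592) = 94 + 110592 = 110686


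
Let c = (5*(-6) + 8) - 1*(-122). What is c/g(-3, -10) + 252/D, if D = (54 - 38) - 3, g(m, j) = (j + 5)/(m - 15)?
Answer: 4932/13 ≈ 379.38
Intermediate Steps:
g(m, j) = (5 + j)/(-15 + m)
c = 100 (c = (-30 + 8) + 122 = -22 + 122 = 100)
D = 13 (D = 16 - 3 = 13)
c/g(-3, -10) + 252/D = 100/(((5 - 10)/(-15 - 3))) + 252/13 = 100/((-5/(-18))) + 252*(1/13) = 100/((-1/18*(-5))) + 252/13 = 100/(5/18) + 252/13 = 100*(18/5) + 252/13 = 360 + 252/13 = 4932/13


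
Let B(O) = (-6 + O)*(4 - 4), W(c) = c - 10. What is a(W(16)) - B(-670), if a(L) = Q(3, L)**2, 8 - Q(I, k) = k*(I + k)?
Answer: 2116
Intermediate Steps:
W(c) = -10 + c
Q(I, k) = 8 - k*(I + k)
B(O) = 0 (B(O) = (-6 + O)*0 = 0)
a(L) = (8 - L**2 - 3*L)**2 (a(L) = (8 - L**2 - 1*3*L)**2 = (8 - L**2 - 3*L)**2)
a(W(16)) - B(-670) = (-8 + (-10 + 16)**2 + 3*(-10 + 16))**2 - 1*0 = (-8 + 6**2 + 3*6)**2 + 0 = (-8 + 36 + 18)**2 + 0 = 46**2 + 0 = 2116 + 0 = 2116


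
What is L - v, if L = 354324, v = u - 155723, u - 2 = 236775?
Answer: 273270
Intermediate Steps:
u = 236777 (u = 2 + 236775 = 236777)
v = 81054 (v = 236777 - 155723 = 81054)
L - v = 354324 - 1*81054 = 354324 - 81054 = 273270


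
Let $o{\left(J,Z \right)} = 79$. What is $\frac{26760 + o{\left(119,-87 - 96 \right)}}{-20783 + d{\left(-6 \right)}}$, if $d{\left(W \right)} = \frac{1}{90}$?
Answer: $- \frac{2415510}{1870469} \approx -1.2914$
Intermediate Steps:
$d{\left(W \right)} = \frac{1}{90}$
$\frac{26760 + o{\left(119,-87 - 96 \right)}}{-20783 + d{\left(-6 \right)}} = \frac{26760 + 79}{-20783 + \frac{1}{90}} = \frac{26839}{- \frac{1870469}{90}} = 26839 \left(- \frac{90}{1870469}\right) = - \frac{2415510}{1870469}$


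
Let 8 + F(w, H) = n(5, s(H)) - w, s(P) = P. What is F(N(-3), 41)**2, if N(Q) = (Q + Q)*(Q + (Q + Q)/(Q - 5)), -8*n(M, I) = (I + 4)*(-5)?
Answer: 2809/64 ≈ 43.891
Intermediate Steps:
n(M, I) = 5/2 + 5*I/8 (n(M, I) = -(I + 4)*(-5)/8 = -(4 + I)*(-5)/8 = -(-20 - 5*I)/8 = 5/2 + 5*I/8)
N(Q) = 2*Q*(Q + 2*Q/(-5 + Q)) (N(Q) = (2*Q)*(Q + (2*Q)/(-5 + Q)) = (2*Q)*(Q + 2*Q/(-5 + Q)) = 2*Q*(Q + 2*Q/(-5 + Q)))
F(w, H) = -11/2 - w + 5*H/8 (F(w, H) = -8 + ((5/2 + 5*H/8) - w) = -8 + (5/2 - w + 5*H/8) = -11/2 - w + 5*H/8)
F(N(-3), 41)**2 = (-11/2 - 2*(-3)**2*(-3 - 3)/(-5 - 3) + (5/8)*41)**2 = (-11/2 - 2*9*(-6)/(-8) + 205/8)**2 = (-11/2 - 2*9*(-1)*(-6)/8 + 205/8)**2 = (-11/2 - 1*27/2 + 205/8)**2 = (-11/2 - 27/2 + 205/8)**2 = (53/8)**2 = 2809/64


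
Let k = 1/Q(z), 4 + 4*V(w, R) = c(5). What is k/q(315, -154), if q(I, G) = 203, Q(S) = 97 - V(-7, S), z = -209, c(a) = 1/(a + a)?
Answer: 40/795557 ≈ 5.0279e-5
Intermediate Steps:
c(a) = 1/(2*a)
V(w, R) = -39/40 (V(w, R) = -1 + ((½)/5)/4 = -1 + ((½)*(⅕))/4 = -1 + (¼)*(⅒) = -1 + 1/40 = -39/40)
Q(S) = 3919/40 (Q(S) = 97 - 1*(-39/40) = 97 + 39/40 = 3919/40)
k = 40/3919 (k = 1/(3919/40) = 40/3919 ≈ 0.010207)
k/q(315, -154) = (40/3919)/203 = (40/3919)*(1/203) = 40/795557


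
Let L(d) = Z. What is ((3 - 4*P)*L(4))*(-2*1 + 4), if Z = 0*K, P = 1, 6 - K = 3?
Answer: 0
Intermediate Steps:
K = 3 (K = 6 - 1*3 = 6 - 3 = 3)
Z = 0 (Z = 0*3 = 0)
L(d) = 0
((3 - 4*P)*L(4))*(-2*1 + 4) = ((3 - 4*1)*0)*(-2*1 + 4) = ((3 - 4)*0)*(-2 + 4) = -1*0*2 = 0*2 = 0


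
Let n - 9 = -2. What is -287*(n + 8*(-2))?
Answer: 2583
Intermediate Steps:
n = 7 (n = 9 - 2 = 7)
-287*(n + 8*(-2)) = -287*(7 + 8*(-2)) = -287*(7 - 16) = -287*(-9) = 2583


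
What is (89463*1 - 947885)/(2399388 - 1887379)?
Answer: -858422/512009 ≈ -1.6766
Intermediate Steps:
(89463*1 - 947885)/(2399388 - 1887379) = (89463 - 947885)/512009 = -858422*1/512009 = -858422/512009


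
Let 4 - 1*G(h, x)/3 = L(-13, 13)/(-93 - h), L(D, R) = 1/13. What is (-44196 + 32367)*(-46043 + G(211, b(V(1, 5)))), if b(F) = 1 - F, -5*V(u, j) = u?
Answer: 2151866726961/3952 ≈ 5.4450e+8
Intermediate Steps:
V(u, j) = -u/5
L(D, R) = 1/13
G(h, x) = 12 - 3/(13*(-93 - h))
(-44196 + 32367)*(-46043 + G(211, b(V(1, 5)))) = (-44196 + 32367)*(-46043 + 3*(4837 + 52*211)/(13*(93 + 211))) = -11829*(-46043 + (3/13)*(4837 + 10972)/304) = -11829*(-46043 + (3/13)*(1/304)*15809) = -11829*(-46043 + 47427/3952) = -11829*(-181914509/3952) = 2151866726961/3952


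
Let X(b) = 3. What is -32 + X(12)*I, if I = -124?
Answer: -404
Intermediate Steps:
-32 + X(12)*I = -32 + 3*(-124) = -32 - 372 = -404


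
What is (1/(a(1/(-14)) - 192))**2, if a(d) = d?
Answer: 196/7230721 ≈ 2.7107e-5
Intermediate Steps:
(1/(a(1/(-14)) - 192))**2 = (1/(1/(-14) - 192))**2 = (1/(-1/14 - 192))**2 = (1/(-2689/14))**2 = (-14/2689)**2 = 196/7230721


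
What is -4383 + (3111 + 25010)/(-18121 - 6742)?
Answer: -109002650/24863 ≈ -4384.1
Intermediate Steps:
-4383 + (3111 + 25010)/(-18121 - 6742) = -4383 + 28121/(-24863) = -4383 + 28121*(-1/24863) = -4383 - 28121/24863 = -109002650/24863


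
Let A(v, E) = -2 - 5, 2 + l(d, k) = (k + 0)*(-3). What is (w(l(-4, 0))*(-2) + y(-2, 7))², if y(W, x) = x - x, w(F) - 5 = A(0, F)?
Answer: 16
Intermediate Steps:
l(d, k) = -2 - 3*k (l(d, k) = -2 + (k + 0)*(-3) = -2 + k*(-3) = -2 - 3*k)
A(v, E) = -7
w(F) = -2 (w(F) = 5 - 7 = -2)
y(W, x) = 0
(w(l(-4, 0))*(-2) + y(-2, 7))² = (-2*(-2) + 0)² = (4 + 0)² = 4² = 16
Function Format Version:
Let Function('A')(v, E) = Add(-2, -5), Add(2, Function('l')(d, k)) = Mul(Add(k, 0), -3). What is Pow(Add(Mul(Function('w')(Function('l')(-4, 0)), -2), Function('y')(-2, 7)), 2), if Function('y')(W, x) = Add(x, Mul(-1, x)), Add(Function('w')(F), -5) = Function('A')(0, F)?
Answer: 16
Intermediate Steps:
Function('l')(d, k) = Add(-2, Mul(-3, k)) (Function('l')(d, k) = Add(-2, Mul(Add(k, 0), -3)) = Add(-2, Mul(k, -3)) = Add(-2, Mul(-3, k)))
Function('A')(v, E) = -7
Function('w')(F) = -2 (Function('w')(F) = Add(5, -7) = -2)
Function('y')(W, x) = 0
Pow(Add(Mul(Function('w')(Function('l')(-4, 0)), -2), Function('y')(-2, 7)), 2) = Pow(Add(Mul(-2, -2), 0), 2) = Pow(Add(4, 0), 2) = Pow(4, 2) = 16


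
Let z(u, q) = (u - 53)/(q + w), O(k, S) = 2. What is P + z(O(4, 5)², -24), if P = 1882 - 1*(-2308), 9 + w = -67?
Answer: 419049/100 ≈ 4190.5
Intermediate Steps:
w = -76 (w = -9 - 67 = -76)
z(u, q) = (-53 + u)/(-76 + q) (z(u, q) = (u - 53)/(q - 76) = (-53 + u)/(-76 + q))
P = 4190 (P = 1882 + 2308 = 4190)
P + z(O(4, 5)², -24) = 4190 + (-53 + 2²)/(-76 - 24) = 4190 + (-53 + 4)/(-100) = 4190 - 1/100*(-49) = 4190 + 49/100 = 419049/100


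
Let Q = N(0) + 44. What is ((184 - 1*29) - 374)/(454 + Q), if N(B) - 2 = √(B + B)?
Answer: -219/500 ≈ -0.43800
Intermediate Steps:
N(B) = 2 + √2*√B (N(B) = 2 + √(B + B) = 2 + √(2*B) = 2 + √2*√B)
Q = 46 (Q = (2 + √2*√0) + 44 = (2 + √2*0) + 44 = (2 + 0) + 44 = 2 + 44 = 46)
((184 - 1*29) - 374)/(454 + Q) = ((184 - 1*29) - 374)/(454 + 46) = ((184 - 29) - 374)/500 = (155 - 374)*(1/500) = -219*1/500 = -219/500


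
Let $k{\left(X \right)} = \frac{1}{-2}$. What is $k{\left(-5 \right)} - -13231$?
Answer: $\frac{26461}{2} \approx 13231.0$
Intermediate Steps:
$k{\left(X \right)} = - \frac{1}{2}$
$k{\left(-5 \right)} - -13231 = - \frac{1}{2} - -13231 = - \frac{1}{2} + 13231 = \frac{26461}{2}$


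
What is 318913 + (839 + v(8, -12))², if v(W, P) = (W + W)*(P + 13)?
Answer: 1049938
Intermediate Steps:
v(W, P) = 2*W*(13 + P) (v(W, P) = (2*W)*(13 + P) = 2*W*(13 + P))
318913 + (839 + v(8, -12))² = 318913 + (839 + 2*8*(13 - 12))² = 318913 + (839 + 2*8*1)² = 318913 + (839 + 16)² = 318913 + 855² = 318913 + 731025 = 1049938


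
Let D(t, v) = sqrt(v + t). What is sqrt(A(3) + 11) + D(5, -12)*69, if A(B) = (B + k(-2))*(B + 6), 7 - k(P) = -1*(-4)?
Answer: sqrt(65) + 69*I*sqrt(7) ≈ 8.0623 + 182.56*I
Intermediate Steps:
k(P) = 3 (k(P) = 7 - (-1)*(-4) = 7 - 1*4 = 7 - 4 = 3)
D(t, v) = sqrt(t + v)
A(B) = (3 + B)*(6 + B) (A(B) = (B + 3)*(B + 6) = (3 + B)*(6 + B))
sqrt(A(3) + 11) + D(5, -12)*69 = sqrt((18 + 3**2 + 9*3) + 11) + sqrt(5 - 12)*69 = sqrt((18 + 9 + 27) + 11) + sqrt(-7)*69 = sqrt(54 + 11) + (I*sqrt(7))*69 = sqrt(65) + 69*I*sqrt(7)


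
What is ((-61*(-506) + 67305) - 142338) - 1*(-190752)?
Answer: 146585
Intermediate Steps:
((-61*(-506) + 67305) - 142338) - 1*(-190752) = ((30866 + 67305) - 142338) + 190752 = (98171 - 142338) + 190752 = -44167 + 190752 = 146585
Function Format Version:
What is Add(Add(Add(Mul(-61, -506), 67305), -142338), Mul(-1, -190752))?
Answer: 146585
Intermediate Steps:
Add(Add(Add(Mul(-61, -506), 67305), -142338), Mul(-1, -190752)) = Add(Add(Add(30866, 67305), -142338), 190752) = Add(Add(98171, -142338), 190752) = Add(-44167, 190752) = 146585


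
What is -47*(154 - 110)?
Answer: -2068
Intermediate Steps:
-47*(154 - 110) = -47*44 = -2068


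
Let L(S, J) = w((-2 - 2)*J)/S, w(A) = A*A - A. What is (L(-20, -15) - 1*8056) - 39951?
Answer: -48184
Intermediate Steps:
w(A) = A² - A
L(S, J) = -4*J*(-1 - 4*J)/S (L(S, J) = (((-2 - 2)*J)*(-1 + (-2 - 2)*J))/S = ((-4*J)*(-1 - 4*J))/S = (-4*J*(-1 - 4*J))/S = -4*J*(-1 - 4*J)/S)
(L(-20, -15) - 1*8056) - 39951 = (4*(-15)*(1 + 4*(-15))/(-20) - 1*8056) - 39951 = (4*(-15)*(-1/20)*(1 - 60) - 8056) - 39951 = (4*(-15)*(-1/20)*(-59) - 8056) - 39951 = (-177 - 8056) - 39951 = -8233 - 39951 = -48184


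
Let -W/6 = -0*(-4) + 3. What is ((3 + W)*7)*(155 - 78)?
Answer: -8085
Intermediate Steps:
W = -18 (W = -6*(-0*(-4) + 3) = -6*(-5*0 + 3) = -6*(0 + 3) = -6*3 = -18)
((3 + W)*7)*(155 - 78) = ((3 - 18)*7)*(155 - 78) = -15*7*77 = -105*77 = -8085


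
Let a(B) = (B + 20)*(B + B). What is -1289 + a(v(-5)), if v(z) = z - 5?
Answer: -1489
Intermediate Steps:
v(z) = -5 + z
a(B) = 2*B*(20 + B) (a(B) = (20 + B)*(2*B) = 2*B*(20 + B))
-1289 + a(v(-5)) = -1289 + 2*(-5 - 5)*(20 + (-5 - 5)) = -1289 + 2*(-10)*(20 - 10) = -1289 + 2*(-10)*10 = -1289 - 200 = -1489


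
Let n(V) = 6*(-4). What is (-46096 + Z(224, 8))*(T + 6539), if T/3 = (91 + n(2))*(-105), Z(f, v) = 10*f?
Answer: 638806496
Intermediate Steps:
n(V) = -24
T = -21105 (T = 3*((91 - 24)*(-105)) = 3*(67*(-105)) = 3*(-7035) = -21105)
(-46096 + Z(224, 8))*(T + 6539) = (-46096 + 10*224)*(-21105 + 6539) = (-46096 + 2240)*(-14566) = -43856*(-14566) = 638806496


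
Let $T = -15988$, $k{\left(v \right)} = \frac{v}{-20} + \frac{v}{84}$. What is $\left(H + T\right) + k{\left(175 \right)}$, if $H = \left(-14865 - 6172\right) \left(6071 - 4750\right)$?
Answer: $- \frac{83417615}{3} \approx -2.7806 \cdot 10^{7}$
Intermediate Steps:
$H = -27789877$ ($H = \left(-21037\right) 1321 = -27789877$)
$k{\left(v \right)} = - \frac{4 v}{105}$ ($k{\left(v \right)} = v \left(- \frac{1}{20}\right) + v \frac{1}{84} = - \frac{v}{20} + \frac{v}{84} = - \frac{4 v}{105}$)
$\left(H + T\right) + k{\left(175 \right)} = \left(-27789877 - 15988\right) - \frac{20}{3} = -27805865 - \frac{20}{3} = - \frac{83417615}{3}$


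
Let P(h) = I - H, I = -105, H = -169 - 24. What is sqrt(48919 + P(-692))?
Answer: sqrt(49007) ≈ 221.38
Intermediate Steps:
H = -193
P(h) = 88 (P(h) = -105 - 1*(-193) = -105 + 193 = 88)
sqrt(48919 + P(-692)) = sqrt(48919 + 88) = sqrt(49007)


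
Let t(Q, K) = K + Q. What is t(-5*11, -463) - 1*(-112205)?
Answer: 111687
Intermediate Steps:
t(-5*11, -463) - 1*(-112205) = (-463 - 5*11) - 1*(-112205) = (-463 - 55) + 112205 = -518 + 112205 = 111687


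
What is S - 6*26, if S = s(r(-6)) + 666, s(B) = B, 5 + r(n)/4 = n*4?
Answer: 394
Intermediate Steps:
r(n) = -20 + 16*n (r(n) = -20 + 4*(n*4) = -20 + 4*(4*n) = -20 + 16*n)
S = 550 (S = (-20 + 16*(-6)) + 666 = (-20 - 96) + 666 = -116 + 666 = 550)
S - 6*26 = 550 - 6*26 = 550 - 1*156 = 550 - 156 = 394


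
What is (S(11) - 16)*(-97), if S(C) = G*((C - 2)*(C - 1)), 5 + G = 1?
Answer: 36472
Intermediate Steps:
G = -4 (G = -5 + 1 = -4)
S(C) = -4*(-1 + C)*(-2 + C) (S(C) = -4*(C - 2)*(C - 1) = -4*(-2 + C)*(-1 + C) = -4*(-1 + C)*(-2 + C))
(S(11) - 16)*(-97) = ((-8 - 4*11² + 12*11) - 16)*(-97) = ((-8 - 4*121 + 132) - 16)*(-97) = ((-8 - 484 + 132) - 16)*(-97) = (-360 - 16)*(-97) = -376*(-97) = 36472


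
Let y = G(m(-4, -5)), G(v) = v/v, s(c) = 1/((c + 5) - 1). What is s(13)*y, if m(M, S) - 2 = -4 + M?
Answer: 1/17 ≈ 0.058824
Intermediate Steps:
s(c) = 1/(4 + c) (s(c) = 1/((5 + c) - 1) = 1/(4 + c))
m(M, S) = -2 + M (m(M, S) = 2 + (-4 + M) = -2 + M)
G(v) = 1
y = 1
s(13)*y = 1/(4 + 13) = 1/17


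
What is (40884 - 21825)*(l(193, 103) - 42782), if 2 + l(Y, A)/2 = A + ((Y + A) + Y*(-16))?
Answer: -917957676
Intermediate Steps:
l(Y, A) = -4 - 30*Y + 4*A (l(Y, A) = -4 + 2*(A + ((Y + A) + Y*(-16))) = -4 + 2*(A + ((A + Y) - 16*Y)) = -4 + 2*(A + (A - 15*Y)) = -4 + 2*(-15*Y + 2*A) = -4 + (-30*Y + 4*A) = -4 - 30*Y + 4*A)
(40884 - 21825)*(l(193, 103) - 42782) = (40884 - 21825)*((-4 - 30*193 + 4*103) - 42782) = 19059*((-4 - 5790 + 412) - 42782) = 19059*(-5382 - 42782) = 19059*(-48164) = -917957676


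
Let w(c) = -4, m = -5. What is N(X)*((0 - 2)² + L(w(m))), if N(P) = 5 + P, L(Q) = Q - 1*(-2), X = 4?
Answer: 18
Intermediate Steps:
L(Q) = 2 + Q (L(Q) = Q + 2 = 2 + Q)
N(X)*((0 - 2)² + L(w(m))) = (5 + 4)*((0 - 2)² + (2 - 4)) = 9*((-2)² - 2) = 9*(4 - 2) = 9*2 = 18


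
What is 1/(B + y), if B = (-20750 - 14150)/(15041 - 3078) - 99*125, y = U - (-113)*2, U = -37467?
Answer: -11963/593591108 ≈ -2.0154e-5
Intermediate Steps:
y = -37241 (y = -37467 - (-113)*2 = -37467 - 1*(-226) = -37467 + 226 = -37241)
B = -148077025/11963 (B = -34900/11963 - 1*12375 = -34900*1/11963 - 12375 = -34900/11963 - 12375 = -148077025/11963 ≈ -12378.)
1/(B + y) = 1/(-148077025/11963 - 37241) = 1/(-593591108/11963) = -11963/593591108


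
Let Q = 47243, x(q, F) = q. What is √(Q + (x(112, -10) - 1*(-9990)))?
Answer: √57345 ≈ 239.47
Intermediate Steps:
√(Q + (x(112, -10) - 1*(-9990))) = √(47243 + (112 - 1*(-9990))) = √(47243 + (112 + 9990)) = √(47243 + 10102) = √57345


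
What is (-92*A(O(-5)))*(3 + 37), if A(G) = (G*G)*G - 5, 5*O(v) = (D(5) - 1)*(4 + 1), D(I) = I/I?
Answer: 18400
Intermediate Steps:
D(I) = 1
O(v) = 0 (O(v) = ((1 - 1)*(4 + 1))/5 = (0*5)/5 = (⅕)*0 = 0)
A(G) = -5 + G³ (A(G) = G²*G - 5 = G³ - 5 = -5 + G³)
(-92*A(O(-5)))*(3 + 37) = (-92*(-5 + 0³))*(3 + 37) = -92*(-5 + 0)*40 = -92*(-5)*40 = 460*40 = 18400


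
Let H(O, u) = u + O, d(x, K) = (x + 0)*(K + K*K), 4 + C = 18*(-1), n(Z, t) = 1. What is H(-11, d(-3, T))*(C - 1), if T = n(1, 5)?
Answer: 391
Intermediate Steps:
T = 1
C = -22 (C = -4 + 18*(-1) = -4 - 18 = -22)
d(x, K) = x*(K + K²)
H(O, u) = O + u
H(-11, d(-3, T))*(C - 1) = (-11 + 1*(-3)*(1 + 1))*(-22 - 1) = (-11 + 1*(-3)*2)*(-23) = (-11 - 6)*(-23) = -17*(-23) = 391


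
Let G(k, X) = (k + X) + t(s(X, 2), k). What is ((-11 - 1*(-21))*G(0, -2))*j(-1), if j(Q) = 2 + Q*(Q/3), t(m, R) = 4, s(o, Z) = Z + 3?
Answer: 140/3 ≈ 46.667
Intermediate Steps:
s(o, Z) = 3 + Z
G(k, X) = 4 + X + k (G(k, X) = (k + X) + 4 = (X + k) + 4 = 4 + X + k)
j(Q) = 2 + Q**2/3 (j(Q) = 2 + Q*(Q*(1/3)) = 2 + Q*(Q/3) = 2 + Q**2/3)
((-11 - 1*(-21))*G(0, -2))*j(-1) = ((-11 - 1*(-21))*(4 - 2 + 0))*(2 + (1/3)*(-1)**2) = ((-11 + 21)*2)*(2 + (1/3)*1) = (10*2)*(2 + 1/3) = 20*(7/3) = 140/3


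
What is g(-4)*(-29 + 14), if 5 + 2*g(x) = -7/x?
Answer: 195/8 ≈ 24.375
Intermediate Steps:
g(x) = -5/2 - 7/(2*x) (g(x) = -5/2 + (-7/x)/2 = -5/2 - 7/(2*x))
g(-4)*(-29 + 14) = ((1/2)*(-7 - 5*(-4))/(-4))*(-29 + 14) = ((1/2)*(-1/4)*(-7 + 20))*(-15) = ((1/2)*(-1/4)*13)*(-15) = -13/8*(-15) = 195/8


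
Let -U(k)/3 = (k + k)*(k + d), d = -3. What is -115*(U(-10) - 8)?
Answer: 90620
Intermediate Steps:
U(k) = -6*k*(-3 + k) (U(k) = -3*(k + k)*(k - 3) = -3*2*k*(-3 + k) = -6*k*(-3 + k))
-115*(U(-10) - 8) = -115*(6*(-10)*(3 - 1*(-10)) - 8) = -115*(6*(-10)*(3 + 10) - 8) = -115*(6*(-10)*13 - 8) = -115*(-780 - 8) = -115*(-788) = 90620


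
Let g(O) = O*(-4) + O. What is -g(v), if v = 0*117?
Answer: 0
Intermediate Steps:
v = 0
g(O) = -3*O (g(O) = -4*O + O = -3*O)
-g(v) = -(-3)*0 = -1*0 = 0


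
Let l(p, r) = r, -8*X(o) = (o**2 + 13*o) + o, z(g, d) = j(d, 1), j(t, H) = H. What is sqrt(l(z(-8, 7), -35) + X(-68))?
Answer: I*sqrt(494) ≈ 22.226*I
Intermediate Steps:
z(g, d) = 1
X(o) = -7*o/4 - o**2/8 (X(o) = -((o**2 + 13*o) + o)/8 = -(o**2 + 14*o)/8 = -7*o/4 - o**2/8)
sqrt(l(z(-8, 7), -35) + X(-68)) = sqrt(-35 - 1/8*(-68)*(14 - 68)) = sqrt(-35 - 1/8*(-68)*(-54)) = sqrt(-35 - 459) = sqrt(-494) = I*sqrt(494)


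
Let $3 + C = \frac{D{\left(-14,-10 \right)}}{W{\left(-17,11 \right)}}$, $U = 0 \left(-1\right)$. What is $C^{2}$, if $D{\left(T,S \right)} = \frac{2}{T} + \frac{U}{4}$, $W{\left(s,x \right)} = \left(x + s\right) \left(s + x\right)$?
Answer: $\frac{573049}{63504} \approx 9.0238$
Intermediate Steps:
$U = 0$
$W{\left(s,x \right)} = \left(s + x\right)^{2}$ ($W{\left(s,x \right)} = \left(s + x\right) \left(s + x\right) = \left(s + x\right)^{2}$)
$D{\left(T,S \right)} = \frac{2}{T}$ ($D{\left(T,S \right)} = \frac{2}{T} + \frac{0}{4} = \frac{2}{T} + 0 \cdot \frac{1}{4} = \frac{2}{T} + 0 = \frac{2}{T}$)
$C = - \frac{757}{252}$ ($C = -3 + \frac{2 \frac{1}{-14}}{\left(-17 + 11\right)^{2}} = -3 + \frac{2 \left(- \frac{1}{14}\right)}{\left(-6\right)^{2}} = -3 - \frac{1}{7 \cdot 36} = -3 - \frac{1}{252} = - \frac{757}{252} \approx -3.004$)
$C^{2} = \left(- \frac{757}{252}\right)^{2} = \frac{573049}{63504}$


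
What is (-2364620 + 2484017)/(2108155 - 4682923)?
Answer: -39799/858256 ≈ -0.046372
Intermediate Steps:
(-2364620 + 2484017)/(2108155 - 4682923) = 119397/(-2574768) = 119397*(-1/2574768) = -39799/858256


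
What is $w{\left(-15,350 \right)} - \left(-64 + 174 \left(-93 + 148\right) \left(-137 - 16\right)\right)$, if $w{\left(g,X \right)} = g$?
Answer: $1464259$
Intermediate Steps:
$w{\left(-15,350 \right)} - \left(-64 + 174 \left(-93 + 148\right) \left(-137 - 16\right)\right) = -15 - \left(-64 + 174 \left(-93 + 148\right) \left(-137 - 16\right)\right) = -15 - \left(-64 + 174 \cdot 55 \left(-153\right)\right) = -15 + \left(\left(-174\right) \left(-8415\right) + 64\right) = -15 + \left(1464210 + 64\right) = -15 + 1464274 = 1464259$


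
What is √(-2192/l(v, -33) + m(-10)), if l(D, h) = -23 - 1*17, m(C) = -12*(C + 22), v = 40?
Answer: I*√2230/5 ≈ 9.4446*I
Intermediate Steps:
m(C) = -264 - 12*C (m(C) = -12*(22 + C) = -264 - 12*C)
l(D, h) = -40 (l(D, h) = -23 - 17 = -40)
√(-2192/l(v, -33) + m(-10)) = √(-2192/(-40) + (-264 - 12*(-10))) = √(-2192*(-1/40) + (-264 + 120)) = √(274/5 - 144) = √(-446/5) = I*√2230/5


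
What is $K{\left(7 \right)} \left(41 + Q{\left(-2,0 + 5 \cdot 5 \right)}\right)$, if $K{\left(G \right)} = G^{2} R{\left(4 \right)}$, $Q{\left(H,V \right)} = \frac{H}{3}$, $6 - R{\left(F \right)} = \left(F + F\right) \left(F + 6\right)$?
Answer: $- \frac{438746}{3} \approx -1.4625 \cdot 10^{5}$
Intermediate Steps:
$R{\left(F \right)} = 6 - 2 F \left(6 + F\right)$ ($R{\left(F \right)} = 6 - \left(F + F\right) \left(F + 6\right) = 6 - 2 F \left(6 + F\right)$)
$Q{\left(H,V \right)} = \frac{H}{3}$ ($Q{\left(H,V \right)} = H \frac{1}{3} = \frac{H}{3}$)
$K{\left(G \right)} = - 74 G^{2}$ ($K{\left(G \right)} = G^{2} \left(6 - 48 - 2 \cdot 4^{2}\right) = G^{2} \left(6 - 48 - 32\right) = G^{2} \left(-74\right) = - 74 G^{2}$)
$K{\left(7 \right)} \left(41 + Q{\left(-2,0 + 5 \cdot 5 \right)}\right) = - 74 \cdot 7^{2} \left(41 + \frac{1}{3} \left(-2\right)\right) = \left(-74\right) 49 \left(41 - \frac{2}{3}\right) = \left(-3626\right) \frac{121}{3} = - \frac{438746}{3}$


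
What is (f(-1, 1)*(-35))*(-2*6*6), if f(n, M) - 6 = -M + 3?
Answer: 20160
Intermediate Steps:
f(n, M) = 9 - M (f(n, M) = 6 + (-M + 3) = 6 + (3 - M) = 9 - M)
(f(-1, 1)*(-35))*(-2*6*6) = ((9 - 1*1)*(-35))*(-2*6*6) = ((9 - 1)*(-35))*(-12*6) = (8*(-35))*(-72) = -280*(-72) = 20160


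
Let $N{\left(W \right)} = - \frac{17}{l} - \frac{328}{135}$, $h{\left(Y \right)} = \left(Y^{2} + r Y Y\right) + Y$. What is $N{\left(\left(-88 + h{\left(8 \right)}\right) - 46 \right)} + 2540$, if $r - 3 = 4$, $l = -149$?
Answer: $\frac{51045523}{20115} \approx 2537.7$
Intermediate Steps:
$r = 7$ ($r = 3 + 4 = 7$)
$h{\left(Y \right)} = Y + 8 Y^{2}$ ($h{\left(Y \right)} = \left(Y^{2} + 7 Y Y\right) + Y = \left(Y^{2} + 7 Y^{2}\right) + Y = 8 Y^{2} + Y = Y + 8 Y^{2}$)
$N{\left(W \right)} = - \frac{46577}{20115}$ ($N{\left(W \right)} = - \frac{17}{-149} - \frac{328}{135} = \left(-17\right) \left(- \frac{1}{149}\right) - \frac{328}{135} = \frac{17}{149} - \frac{328}{135} = - \frac{46577}{20115}$)
$N{\left(\left(-88 + h{\left(8 \right)}\right) - 46 \right)} + 2540 = - \frac{46577}{20115} + 2540 = \frac{51045523}{20115}$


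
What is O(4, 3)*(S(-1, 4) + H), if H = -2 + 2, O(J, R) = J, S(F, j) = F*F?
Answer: 4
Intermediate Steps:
S(F, j) = F²
H = 0
O(4, 3)*(S(-1, 4) + H) = 4*((-1)² + 0) = 4*(1 + 0) = 4*1 = 4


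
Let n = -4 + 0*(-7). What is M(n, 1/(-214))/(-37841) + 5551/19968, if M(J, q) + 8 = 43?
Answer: 16104347/58123776 ≈ 0.27707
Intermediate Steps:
n = -4 (n = -4 + 0 = -4)
M(J, q) = 35 (M(J, q) = -8 + 43 = 35)
M(n, 1/(-214))/(-37841) + 5551/19968 = 35/(-37841) + 5551/19968 = 35*(-1/37841) + 5551*(1/19968) = -35/37841 + 427/1536 = 16104347/58123776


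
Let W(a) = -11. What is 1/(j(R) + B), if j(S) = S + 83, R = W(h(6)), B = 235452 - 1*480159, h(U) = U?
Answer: -1/244635 ≈ -4.0877e-6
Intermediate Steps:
B = -244707 (B = 235452 - 480159 = -244707)
R = -11
j(S) = 83 + S
1/(j(R) + B) = 1/((83 - 11) - 244707) = 1/(72 - 244707) = 1/(-244635) = -1/244635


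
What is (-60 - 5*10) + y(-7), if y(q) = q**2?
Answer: -61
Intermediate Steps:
(-60 - 5*10) + y(-7) = (-60 - 5*10) + (-7)**2 = (-60 - 50) + 49 = -110 + 49 = -61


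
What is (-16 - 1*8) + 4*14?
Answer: 32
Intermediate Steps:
(-16 - 1*8) + 4*14 = (-16 - 8) + 56 = -24 + 56 = 32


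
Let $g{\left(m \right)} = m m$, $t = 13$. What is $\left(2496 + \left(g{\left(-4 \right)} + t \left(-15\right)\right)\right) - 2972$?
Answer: $-655$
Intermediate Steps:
$g{\left(m \right)} = m^{2}$
$\left(2496 + \left(g{\left(-4 \right)} + t \left(-15\right)\right)\right) - 2972 = \left(2496 + \left(\left(-4\right)^{2} + 13 \left(-15\right)\right)\right) - 2972 = \left(2496 + \left(16 - 195\right)\right) - 2972 = \left(2496 - 179\right) - 2972 = 2317 - 2972 = -655$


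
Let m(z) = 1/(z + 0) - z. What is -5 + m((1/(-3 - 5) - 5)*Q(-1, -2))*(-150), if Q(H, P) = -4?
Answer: 125570/41 ≈ 3062.7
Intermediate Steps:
m(z) = 1/z - z
-5 + m((1/(-3 - 5) - 5)*Q(-1, -2))*(-150) = -5 + (1/((1/(-3 - 5) - 5)*(-4)) - (1/(-3 - 5) - 5)*(-4))*(-150) = -5 + (1/((1/(-8) - 5)*(-4)) - (1/(-8) - 5)*(-4))*(-150) = -5 + (1/((-⅛ - 5)*(-4)) - (-⅛ - 5)*(-4))*(-150) = -5 + (1/(-41/8*(-4)) - (-41)*(-4)/8)*(-150) = -5 + (1/(41/2) - 1*41/2)*(-150) = -5 + (2/41 - 41/2)*(-150) = -5 - 1677/82*(-150) = -5 + 125775/41 = 125570/41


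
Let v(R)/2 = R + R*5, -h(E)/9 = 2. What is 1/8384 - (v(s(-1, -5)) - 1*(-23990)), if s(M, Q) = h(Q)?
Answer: -199321215/8384 ≈ -23774.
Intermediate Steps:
h(E) = -18 (h(E) = -9*2 = -18)
s(M, Q) = -18
v(R) = 12*R (v(R) = 2*(R + R*5) = 2*(R + 5*R) = 2*(6*R) = 12*R)
1/8384 - (v(s(-1, -5)) - 1*(-23990)) = 1/8384 - (12*(-18) - 1*(-23990)) = 1/8384 - (-216 + 23990) = 1/8384 - 1*23774 = 1/8384 - 23774 = -199321215/8384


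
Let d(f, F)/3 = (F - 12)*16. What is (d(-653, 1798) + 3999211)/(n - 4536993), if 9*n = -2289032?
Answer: -36764451/43121969 ≈ -0.85257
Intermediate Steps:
d(f, F) = -576 + 48*F (d(f, F) = 3*((F - 12)*16) = 3*((-12 + F)*16) = 3*(-192 + 16*F) = -576 + 48*F)
n = -2289032/9 (n = (1/9)*(-2289032) = -2289032/9 ≈ -2.5434e+5)
(d(-653, 1798) + 3999211)/(n - 4536993) = ((-576 + 48*1798) + 3999211)/(-2289032/9 - 4536993) = ((-576 + 86304) + 3999211)/(-43121969/9) = (85728 + 3999211)*(-9/43121969) = 4084939*(-9/43121969) = -36764451/43121969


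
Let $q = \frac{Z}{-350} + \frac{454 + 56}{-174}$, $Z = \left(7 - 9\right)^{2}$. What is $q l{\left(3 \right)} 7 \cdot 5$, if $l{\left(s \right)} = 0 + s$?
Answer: $- \frac{44799}{145} \approx -308.96$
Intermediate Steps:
$Z = 4$ ($Z = \left(-2\right)^{2} = 4$)
$l{\left(s \right)} = s$
$q = - \frac{14933}{5075}$ ($q = \frac{4}{-350} + \frac{454 + 56}{-174} = 4 \left(- \frac{1}{350}\right) + 510 \left(- \frac{1}{174}\right) = - \frac{2}{175} - \frac{85}{29} = - \frac{14933}{5075} \approx -2.9425$)
$q l{\left(3 \right)} 7 \cdot 5 = - \frac{14933 \cdot 3 \cdot 7 \cdot 5}{5075} = - \frac{14933 \cdot 21 \cdot 5}{5075} = \left(- \frac{14933}{5075}\right) 105 = - \frac{44799}{145}$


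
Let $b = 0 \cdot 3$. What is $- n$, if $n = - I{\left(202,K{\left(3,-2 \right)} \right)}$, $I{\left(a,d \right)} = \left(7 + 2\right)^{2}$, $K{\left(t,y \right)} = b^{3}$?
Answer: $81$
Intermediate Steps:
$b = 0$
$K{\left(t,y \right)} = 0$ ($K{\left(t,y \right)} = 0^{3} = 0$)
$I{\left(a,d \right)} = 81$ ($I{\left(a,d \right)} = 9^{2} = 81$)
$n = -81$ ($n = \left(-1\right) 81 = -81$)
$- n = \left(-1\right) \left(-81\right) = 81$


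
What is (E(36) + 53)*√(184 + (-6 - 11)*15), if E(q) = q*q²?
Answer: 46709*I*√71 ≈ 3.9358e+5*I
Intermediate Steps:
E(q) = q³
(E(36) + 53)*√(184 + (-6 - 11)*15) = (36³ + 53)*√(184 + (-6 - 11)*15) = (46656 + 53)*√(184 - 17*15) = 46709*√(184 - 255) = 46709*√(-71) = 46709*(I*√71) = 46709*I*√71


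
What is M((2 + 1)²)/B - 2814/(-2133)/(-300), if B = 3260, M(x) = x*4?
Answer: 115523/17383950 ≈ 0.0066454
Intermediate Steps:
M(x) = 4*x
M((2 + 1)²)/B - 2814/(-2133)/(-300) = (4*(2 + 1)²)/3260 - 2814/(-2133)/(-300) = (4*3²)*(1/3260) - 2814*(-1/2133)*(-1/300) = (4*9)*(1/3260) + (938/711)*(-1/300) = 36*(1/3260) - 469/106650 = 9/815 - 469/106650 = 115523/17383950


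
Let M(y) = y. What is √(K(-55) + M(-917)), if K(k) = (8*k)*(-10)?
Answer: 9*√43 ≈ 59.017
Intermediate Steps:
K(k) = -80*k
√(K(-55) + M(-917)) = √(-80*(-55) - 917) = √(4400 - 917) = √3483 = 9*√43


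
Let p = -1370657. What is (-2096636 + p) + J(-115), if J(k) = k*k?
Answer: -3454068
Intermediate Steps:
J(k) = k**2
(-2096636 + p) + J(-115) = (-2096636 - 1370657) + (-115)**2 = -3467293 + 13225 = -3454068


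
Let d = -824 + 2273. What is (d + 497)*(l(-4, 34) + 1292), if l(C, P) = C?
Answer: 2506448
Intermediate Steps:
d = 1449
(d + 497)*(l(-4, 34) + 1292) = (1449 + 497)*(-4 + 1292) = 1946*1288 = 2506448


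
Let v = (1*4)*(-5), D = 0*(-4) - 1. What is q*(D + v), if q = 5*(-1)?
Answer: 105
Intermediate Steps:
D = -1 (D = 0 - 1 = -1)
v = -20 (v = 4*(-5) = -20)
q = -5
q*(D + v) = -5*(-1 - 20) = -5*(-21) = 105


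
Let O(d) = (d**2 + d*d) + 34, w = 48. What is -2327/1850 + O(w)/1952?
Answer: 1011349/902800 ≈ 1.1202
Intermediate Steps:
O(d) = 34 + 2*d**2 (O(d) = (d**2 + d**2) + 34 = 2*d**2 + 34 = 34 + 2*d**2)
-2327/1850 + O(w)/1952 = -2327/1850 + (34 + 2*48**2)/1952 = -2327*1/1850 + (34 + 2*2304)*(1/1952) = -2327/1850 + (34 + 4608)*(1/1952) = -2327/1850 + 4642*(1/1952) = -2327/1850 + 2321/976 = 1011349/902800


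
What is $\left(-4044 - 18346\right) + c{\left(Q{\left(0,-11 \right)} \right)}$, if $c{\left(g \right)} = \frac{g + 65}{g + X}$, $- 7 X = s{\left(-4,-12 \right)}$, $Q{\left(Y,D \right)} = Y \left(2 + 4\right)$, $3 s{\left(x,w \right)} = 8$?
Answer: $- \frac{180485}{8} \approx -22561.0$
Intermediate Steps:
$s{\left(x,w \right)} = \frac{8}{3}$ ($s{\left(x,w \right)} = \frac{1}{3} \cdot 8 = \frac{8}{3}$)
$Q{\left(Y,D \right)} = 6 Y$ ($Q{\left(Y,D \right)} = Y 6 = 6 Y$)
$X = - \frac{8}{21}$ ($X = \left(- \frac{1}{7}\right) \frac{8}{3} = - \frac{8}{21} \approx -0.38095$)
$c{\left(g \right)} = \frac{65 + g}{- \frac{8}{21} + g}$ ($c{\left(g \right)} = \frac{g + 65}{g - \frac{8}{21}} = \frac{65 + g}{- \frac{8}{21} + g}$)
$\left(-4044 - 18346\right) + c{\left(Q{\left(0,-11 \right)} \right)} = \left(-4044 - 18346\right) + \frac{21 \left(65 + 6 \cdot 0\right)}{-8 + 21 \cdot 6 \cdot 0} = -22390 + \frac{21 \left(65 + 0\right)}{-8 + 21 \cdot 0} = -22390 + 21 \frac{1}{-8 + 0} \cdot 65 = -22390 + 21 \frac{1}{-8} \cdot 65 = -22390 + 21 \left(- \frac{1}{8}\right) 65 = -22390 - \frac{1365}{8} = - \frac{180485}{8}$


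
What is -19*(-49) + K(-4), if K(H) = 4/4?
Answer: 932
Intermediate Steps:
K(H) = 1 (K(H) = 4*(1/4) = 1)
-19*(-49) + K(-4) = -19*(-49) + 1 = 931 + 1 = 932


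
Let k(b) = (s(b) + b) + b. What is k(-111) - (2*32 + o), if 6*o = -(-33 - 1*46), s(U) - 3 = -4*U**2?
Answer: -297481/6 ≈ -49580.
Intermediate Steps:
s(U) = 3 - 4*U**2
k(b) = 3 - 4*b**2 + 2*b (k(b) = ((3 - 4*b**2) + b) + b = (3 + b - 4*b**2) + b = 3 - 4*b**2 + 2*b)
o = 79/6 (o = (-(-33 - 1*46))/6 = (-(-33 - 46))/6 = (-1*(-79))/6 = (1/6)*79 = 79/6 ≈ 13.167)
k(-111) - (2*32 + o) = (3 - 4*(-111)**2 + 2*(-111)) - (2*32 + 79/6) = (3 - 4*12321 - 222) - (64 + 79/6) = (3 - 49284 - 222) - 1*463/6 = -49503 - 463/6 = -297481/6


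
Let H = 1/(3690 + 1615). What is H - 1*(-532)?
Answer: 2822261/5305 ≈ 532.00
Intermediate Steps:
H = 1/5305 ≈ 0.00018850
H - 1*(-532) = 1/5305 - 1*(-532) = 1/5305 + 532 = 2822261/5305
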